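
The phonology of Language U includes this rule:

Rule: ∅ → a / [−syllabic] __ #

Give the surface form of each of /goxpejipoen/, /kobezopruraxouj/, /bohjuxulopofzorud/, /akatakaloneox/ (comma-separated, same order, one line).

goxpejipoena, kobezopruraxouja, bohjuxulopofzoruda, akatakaloneoxa

/goxpejipoen/: the form ends in the consonant /n/, so [a] is inserted word-finally. → [goxpejipoena].
/kobezopruraxouj/: the form ends in the consonant /j/, so [a] is inserted word-finally. → [kobezopruraxouja].
/bohjuxulopofzorud/: the form ends in the consonant /d/, so [a] is inserted word-finally. → [bohjuxulopofzoruda].
/akatakaloneox/: the form ends in the consonant /x/, so [a] is inserted word-finally. → [akatakaloneoxa].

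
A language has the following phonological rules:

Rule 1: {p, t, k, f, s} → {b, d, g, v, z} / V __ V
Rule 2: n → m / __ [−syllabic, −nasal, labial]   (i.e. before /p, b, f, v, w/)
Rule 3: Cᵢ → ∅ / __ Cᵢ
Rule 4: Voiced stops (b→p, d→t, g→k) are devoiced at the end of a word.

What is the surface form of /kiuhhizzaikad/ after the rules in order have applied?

Rule 1 (intervocalic voicing): /k/ is a voiceless obstruent between vowels /i/ and /a/, so it voices to [g]. /kiuhhizzaikad/ → kiuhhizzaigad.
Rule 2 (nasal place assimilation): no segment meets the environment; /kiuhhizzaigad/ is unchanged.
Rule 3 (degemination): /hh/ is a geminate; the first /h/ deletes. /zz/ is a geminate; the first /z/ deletes. /kiuhhizzaigad/ → kiuhizaigad.
Rule 4 (final devoicing): /d/ is a voiced stop in word-final position, so it devoices to [t]. /kiuhizaigad/ → kiuhizaigat.

kiuhizaigat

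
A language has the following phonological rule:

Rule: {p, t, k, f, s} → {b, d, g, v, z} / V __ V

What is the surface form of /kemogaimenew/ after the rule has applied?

kemogaimenew

No segment of /kemogaimenew/ meets the structural description of the rule, so the form surfaces unchanged.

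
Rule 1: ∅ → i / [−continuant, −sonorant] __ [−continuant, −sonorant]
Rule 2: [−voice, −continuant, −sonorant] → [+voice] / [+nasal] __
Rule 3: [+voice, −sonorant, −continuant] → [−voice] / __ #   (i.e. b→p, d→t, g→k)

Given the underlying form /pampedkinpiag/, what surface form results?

pambedikinbiak

Rule 1 (stop-cluster i-epenthesis): /d/ and /k/ form a stop–stop cluster, so [i] is inserted between them. /pampedkinpiag/ → pampedikinpiag.
Rule 2 (post-nasal voicing): /p/ is a voiceless stop immediately after the nasal /m/, so it voices to [b]. /p/ is a voiceless stop immediately after the nasal /n/, so it voices to [b]. /pampedikinpiag/ → pambedikinbiag.
Rule 3 (final devoicing): /g/ is a voiced stop in word-final position, so it devoices to [k]. /pambedikinbiag/ → pambedikinbiak.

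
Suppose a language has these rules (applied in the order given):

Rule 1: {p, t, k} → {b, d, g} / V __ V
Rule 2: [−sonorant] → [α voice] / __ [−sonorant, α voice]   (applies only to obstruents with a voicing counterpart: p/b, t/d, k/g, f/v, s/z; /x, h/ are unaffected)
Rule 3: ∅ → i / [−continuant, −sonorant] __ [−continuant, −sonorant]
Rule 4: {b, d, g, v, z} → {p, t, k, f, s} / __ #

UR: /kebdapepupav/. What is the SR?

kebidabebubaf

Rule 1 (intervocalic voicing): /p/ is a voiceless stop between vowels /a/ and /e/, so it voices to [b]. /p/ is a voiceless stop between vowels /e/ and /u/, so it voices to [b]. /p/ is a voiceless stop between vowels /u/ and /a/, so it voices to [b]. /kebdapepupav/ → kebdabebubav.
Rule 2 (regressive voicing assimilation): no segment meets the environment; /kebdabebubav/ is unchanged.
Rule 3 (stop-cluster i-epenthesis): /b/ and /d/ form a stop–stop cluster, so [i] is inserted between them. /kebdabebubav/ → kebidabebubav.
Rule 4 (final devoicing): /v/ is a voiced obstruent in word-final position, so it devoices to [f]. /kebidabebubav/ → kebidabebubaf.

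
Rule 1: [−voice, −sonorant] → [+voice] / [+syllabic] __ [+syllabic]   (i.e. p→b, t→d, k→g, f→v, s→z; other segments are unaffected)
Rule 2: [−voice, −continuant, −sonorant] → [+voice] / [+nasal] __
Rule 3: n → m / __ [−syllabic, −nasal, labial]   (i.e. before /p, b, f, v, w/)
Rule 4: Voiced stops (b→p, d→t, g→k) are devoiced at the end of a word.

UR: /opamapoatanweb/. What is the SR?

Rule 1 (intervocalic voicing): /p/ is a voiceless obstruent between vowels /o/ and /a/, so it voices to [b]. /p/ is a voiceless obstruent between vowels /a/ and /o/, so it voices to [b]. /t/ is a voiceless obstruent between vowels /a/ and /a/, so it voices to [d]. /opamapoatanweb/ → obamaboadanweb.
Rule 2 (post-nasal voicing): no segment meets the environment; /obamaboadanweb/ is unchanged.
Rule 3 (nasal place assimilation): /n/ precedes the labial consonant /w/, so it assimilates in place to [m]. /obamaboadanweb/ → obamaboadamweb.
Rule 4 (final devoicing): /b/ is a voiced stop in word-final position, so it devoices to [p]. /obamaboadamweb/ → obamaboadamwep.

obamaboadamwep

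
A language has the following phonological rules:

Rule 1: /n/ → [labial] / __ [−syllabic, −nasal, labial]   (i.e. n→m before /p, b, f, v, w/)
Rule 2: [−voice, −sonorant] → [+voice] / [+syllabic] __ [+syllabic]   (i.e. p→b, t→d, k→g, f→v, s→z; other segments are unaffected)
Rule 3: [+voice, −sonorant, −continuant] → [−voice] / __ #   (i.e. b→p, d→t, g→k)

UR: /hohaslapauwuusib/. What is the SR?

hohaslabauwuuzip

Rule 1 (nasal place assimilation): no segment meets the environment; /hohaslapauwuusib/ is unchanged.
Rule 2 (intervocalic voicing): /p/ is a voiceless obstruent between vowels /a/ and /a/, so it voices to [b]. /s/ is a voiceless obstruent between vowels /u/ and /i/, so it voices to [z]. /hohaslapauwuusib/ → hohaslabauwuuzib.
Rule 3 (final devoicing): /b/ is a voiced stop in word-final position, so it devoices to [p]. /hohaslabauwuuzib/ → hohaslabauwuuzip.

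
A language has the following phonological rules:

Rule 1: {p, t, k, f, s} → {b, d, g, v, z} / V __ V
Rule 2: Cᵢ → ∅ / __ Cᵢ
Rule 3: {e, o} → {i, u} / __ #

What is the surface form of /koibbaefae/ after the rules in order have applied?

koibaevai

Rule 1 (intervocalic voicing): /f/ is a voiceless obstruent between vowels /e/ and /a/, so it voices to [v]. /koibbaefae/ → koibbaevae.
Rule 2 (degemination): /bb/ is a geminate; the first /b/ deletes. /koibbaevae/ → koibaevae.
Rule 3 (final vowel raising): /e/ is a mid vowel in word-final position, so it raises to [i]. /koibaevae/ → koibaevai.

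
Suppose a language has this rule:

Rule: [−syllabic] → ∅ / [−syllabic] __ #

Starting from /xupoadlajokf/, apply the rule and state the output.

xupoadlajok

/f/ is the second consonant of a word-final cluster /kf/, so it deletes.
Surface form: [xupoadlajok].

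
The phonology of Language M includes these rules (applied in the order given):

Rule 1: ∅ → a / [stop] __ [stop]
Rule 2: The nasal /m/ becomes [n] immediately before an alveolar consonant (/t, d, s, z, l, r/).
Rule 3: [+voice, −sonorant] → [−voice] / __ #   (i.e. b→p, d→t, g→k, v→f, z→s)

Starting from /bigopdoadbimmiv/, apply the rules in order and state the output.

Rule 1 (stop-cluster a-epenthesis): /p/ and /d/ form a stop–stop cluster, so [a] is inserted between them. /d/ and /b/ form a stop–stop cluster, so [a] is inserted between them. /bigopdoadbimmiv/ → bigopadoadabimmiv.
Rule 2 (nasal place assimilation): no segment meets the environment; /bigopadoadabimmiv/ is unchanged.
Rule 3 (final devoicing): /v/ is a voiced obstruent in word-final position, so it devoices to [f]. /bigopadoadabimmiv/ → bigopadoadabimmif.

bigopadoadabimmif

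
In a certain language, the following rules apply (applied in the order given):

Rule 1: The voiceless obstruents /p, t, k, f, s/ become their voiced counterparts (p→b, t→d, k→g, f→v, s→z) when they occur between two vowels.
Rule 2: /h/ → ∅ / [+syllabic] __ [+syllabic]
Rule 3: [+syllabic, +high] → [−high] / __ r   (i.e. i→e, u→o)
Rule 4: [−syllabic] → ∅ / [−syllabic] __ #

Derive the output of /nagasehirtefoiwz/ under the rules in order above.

nagazeertevoiw

Rule 1 (intervocalic voicing): /s/ is a voiceless obstruent between vowels /a/ and /e/, so it voices to [z]. /f/ is a voiceless obstruent between vowels /e/ and /o/, so it voices to [v]. /nagasehirtefoiwz/ → nagazehirtevoiwz.
Rule 2 (intervocalic h-deletion): /h/ occurs between vowels /e/ and /i/, so it deletes. /nagazehirtevoiwz/ → nagazeirtevoiwz.
Rule 3 (pre-rhotic lowering): /i/ is a high vowel immediately before /r/, so it lowers to [e]. /nagazeirtevoiwz/ → nagazeertevoiwz.
Rule 4 (final cluster simplification): /z/ is the second consonant of a word-final cluster /wz/, so it deletes. /nagazeertevoiwz/ → nagazeertevoiw.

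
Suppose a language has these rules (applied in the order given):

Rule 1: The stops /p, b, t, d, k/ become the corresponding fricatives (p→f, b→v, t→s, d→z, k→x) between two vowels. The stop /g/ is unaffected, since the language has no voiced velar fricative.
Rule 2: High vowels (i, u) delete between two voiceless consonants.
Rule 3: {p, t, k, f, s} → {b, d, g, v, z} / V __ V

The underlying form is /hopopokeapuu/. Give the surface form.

hovovoxeavuu

Rule 1 (intervocalic spirantization): /p/ is a stop between vowels /o/ and /o/, so it spirantizes to the fricative [f]. /p/ is a stop between vowels /o/ and /o/, so it spirantizes to the fricative [f]. /k/ is a stop between vowels /o/ and /e/, so it spirantizes to the fricative [x]. /p/ is a stop between vowels /a/ and /u/, so it spirantizes to the fricative [f]. /hopopokeapuu/ → hofofoxeafuu.
Rule 2 (high vowel syncope): no segment meets the environment; /hofofoxeafuu/ is unchanged.
Rule 3 (intervocalic voicing): /f/ is a voiceless obstruent between vowels /o/ and /o/, so it voices to [v]. /f/ is a voiceless obstruent between vowels /o/ and /o/, so it voices to [v]. /f/ is a voiceless obstruent between vowels /a/ and /u/, so it voices to [v]. /hofofoxeafuu/ → hovovoxeavuu.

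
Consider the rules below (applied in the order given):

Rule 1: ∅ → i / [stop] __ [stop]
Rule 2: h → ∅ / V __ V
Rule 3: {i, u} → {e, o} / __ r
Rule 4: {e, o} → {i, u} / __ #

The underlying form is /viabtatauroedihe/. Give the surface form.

viabitataoroedii

Rule 1 (stop-cluster i-epenthesis): /b/ and /t/ form a stop–stop cluster, so [i] is inserted between them. /viabtatauroedihe/ → viabitatauroedihe.
Rule 2 (intervocalic h-deletion): /h/ occurs between vowels /i/ and /e/, so it deletes. /viabitatauroedihe/ → viabitatauroedie.
Rule 3 (pre-rhotic lowering): /u/ is a high vowel immediately before /r/, so it lowers to [o]. /viabitatauroedie/ → viabitataoroedie.
Rule 4 (final vowel raising): /e/ is a mid vowel in word-final position, so it raises to [i]. /viabitataoroedie/ → viabitataoroedii.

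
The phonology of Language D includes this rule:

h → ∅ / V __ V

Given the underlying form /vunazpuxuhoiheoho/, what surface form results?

vunazpuxuoieoo

/h/ occurs between vowels /u/ and /o/, so it deletes.
/h/ occurs between vowels /i/ and /e/, so it deletes.
/h/ occurs between vowels /o/ and /o/, so it deletes.
Surface form: [vunazpuxuoieoo].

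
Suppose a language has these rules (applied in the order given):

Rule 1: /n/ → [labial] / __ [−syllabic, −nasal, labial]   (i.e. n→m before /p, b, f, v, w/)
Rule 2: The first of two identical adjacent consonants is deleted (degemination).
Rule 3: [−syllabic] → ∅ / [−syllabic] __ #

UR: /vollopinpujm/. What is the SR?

Rule 1 (nasal place assimilation): /n/ precedes the labial consonant /p/, so it assimilates in place to [m]. /vollopinpujm/ → vollopimpujm.
Rule 2 (degemination): /ll/ is a geminate; the first /l/ deletes. /vollopimpujm/ → volopimpujm.
Rule 3 (final cluster simplification): /m/ is the second consonant of a word-final cluster /jm/, so it deletes. /volopimpujm/ → volopimpuj.

volopimpuj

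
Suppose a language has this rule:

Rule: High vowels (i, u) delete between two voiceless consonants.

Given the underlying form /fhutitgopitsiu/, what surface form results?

/u/ is a high vowel flanked by voiceless consonants /h/ and /t/, so it deletes.
/i/ is a high vowel flanked by voiceless consonants /t/ and /t/, so it deletes.
/i/ is a high vowel flanked by voiceless consonants /p/ and /t/, so it deletes.
Surface form: [fhttgoptsiu].

fhttgoptsiu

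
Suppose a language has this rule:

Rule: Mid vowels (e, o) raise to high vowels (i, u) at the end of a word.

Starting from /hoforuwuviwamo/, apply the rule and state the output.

hoforuwuviwamu

/o/ is a mid vowel in word-final position, so it raises to [u].
Surface form: [hoforuwuviwamu].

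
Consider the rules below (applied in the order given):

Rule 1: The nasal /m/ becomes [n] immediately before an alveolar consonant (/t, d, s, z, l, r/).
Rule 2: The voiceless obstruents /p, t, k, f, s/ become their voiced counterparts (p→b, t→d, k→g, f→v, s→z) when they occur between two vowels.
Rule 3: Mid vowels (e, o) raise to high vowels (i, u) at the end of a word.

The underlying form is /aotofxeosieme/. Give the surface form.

aodofxeoziemi

Rule 1 (nasal place assimilation): no segment meets the environment; /aotofxeosieme/ is unchanged.
Rule 2 (intervocalic voicing): /t/ is a voiceless obstruent between vowels /o/ and /o/, so it voices to [d]. /s/ is a voiceless obstruent between vowels /o/ and /i/, so it voices to [z]. /aotofxeosieme/ → aodofxeozieme.
Rule 3 (final vowel raising): /e/ is a mid vowel in word-final position, so it raises to [i]. /aodofxeozieme/ → aodofxeoziemi.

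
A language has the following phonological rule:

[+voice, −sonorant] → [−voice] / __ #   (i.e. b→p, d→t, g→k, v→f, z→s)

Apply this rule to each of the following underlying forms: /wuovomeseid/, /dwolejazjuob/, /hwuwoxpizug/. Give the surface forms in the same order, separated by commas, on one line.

wuovomeseit, dwolejazjuop, hwuwoxpizuk

/wuovomeseid/: /d/ is a voiced obstruent in word-final position, so it devoices to [t]. → [wuovomeseit].
/dwolejazjuob/: /b/ is a voiced obstruent in word-final position, so it devoices to [p]. → [dwolejazjuop].
/hwuwoxpizug/: /g/ is a voiced obstruent in word-final position, so it devoices to [k]. → [hwuwoxpizuk].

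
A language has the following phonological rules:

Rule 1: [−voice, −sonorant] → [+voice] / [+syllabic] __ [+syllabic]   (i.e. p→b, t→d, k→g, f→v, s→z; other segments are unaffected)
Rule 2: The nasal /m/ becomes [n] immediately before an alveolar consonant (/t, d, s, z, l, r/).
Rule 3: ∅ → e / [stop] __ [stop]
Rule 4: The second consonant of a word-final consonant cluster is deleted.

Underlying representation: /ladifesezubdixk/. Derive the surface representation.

Rule 1 (intervocalic voicing): /f/ is a voiceless obstruent between vowels /i/ and /e/, so it voices to [v]. /s/ is a voiceless obstruent between vowels /e/ and /e/, so it voices to [z]. /ladifesezubdixk/ → ladivezezubdixk.
Rule 2 (nasal place assimilation): no segment meets the environment; /ladivezezubdixk/ is unchanged.
Rule 3 (stop-cluster e-epenthesis): /b/ and /d/ form a stop–stop cluster, so [e] is inserted between them. /ladivezezubdixk/ → ladivezezubedixk.
Rule 4 (final cluster simplification): /k/ is the second consonant of a word-final cluster /xk/, so it deletes. /ladivezezubedixk/ → ladivezezubedix.

ladivezezubedix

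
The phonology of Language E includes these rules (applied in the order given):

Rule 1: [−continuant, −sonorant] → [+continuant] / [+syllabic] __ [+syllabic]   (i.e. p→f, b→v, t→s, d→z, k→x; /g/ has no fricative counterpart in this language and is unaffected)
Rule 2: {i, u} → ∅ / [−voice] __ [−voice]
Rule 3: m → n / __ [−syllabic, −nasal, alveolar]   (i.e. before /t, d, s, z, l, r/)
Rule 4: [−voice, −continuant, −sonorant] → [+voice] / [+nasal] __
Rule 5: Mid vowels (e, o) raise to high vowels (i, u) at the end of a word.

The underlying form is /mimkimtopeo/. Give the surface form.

Rule 1 (intervocalic spirantization): /p/ is a stop between vowels /o/ and /e/, so it spirantizes to the fricative [f]. /mimkimtopeo/ → mimkimtofeo.
Rule 2 (high vowel syncope): no segment meets the environment; /mimkimtofeo/ is unchanged.
Rule 3 (nasal place assimilation): /m/ precedes the alveolar consonant /t/, so it assimilates in place to [n]. /mimkimtofeo/ → mimkintofeo.
Rule 4 (post-nasal voicing): /k/ is a voiceless stop immediately after the nasal /m/, so it voices to [g]. /t/ is a voiceless stop immediately after the nasal /n/, so it voices to [d]. /mimkintofeo/ → mimgindofeo.
Rule 5 (final vowel raising): /o/ is a mid vowel in word-final position, so it raises to [u]. /mimgindofeo/ → mimgindofeu.

mimgindofeu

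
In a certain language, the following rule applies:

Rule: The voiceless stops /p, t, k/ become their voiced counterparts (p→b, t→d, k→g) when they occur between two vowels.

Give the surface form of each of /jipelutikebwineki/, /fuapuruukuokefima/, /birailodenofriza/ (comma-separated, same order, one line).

jibeludigebwinegi, fuaburuuguogefima, birailodenofriza

/jipelutikebwineki/: /p/ is a voiceless stop between vowels /i/ and /e/, so it voices to [b]. /t/ is a voiceless stop between vowels /u/ and /i/, so it voices to [d]. /k/ is a voiceless stop between vowels /i/ and /e/, so it voices to [g]. /k/ is a voiceless stop between vowels /e/ and /i/, so it voices to [g]. → [jibeludigebwinegi].
/fuapuruukuokefima/: /p/ is a voiceless stop between vowels /a/ and /u/, so it voices to [b]. /k/ is a voiceless stop between vowels /u/ and /u/, so it voices to [g]. /k/ is a voiceless stop between vowels /o/ and /e/, so it voices to [g]. → [fuaburuuguogefima].
/birailodenofriza/: the rule's environment is not met; surfaces unchanged as [birailodenofriza].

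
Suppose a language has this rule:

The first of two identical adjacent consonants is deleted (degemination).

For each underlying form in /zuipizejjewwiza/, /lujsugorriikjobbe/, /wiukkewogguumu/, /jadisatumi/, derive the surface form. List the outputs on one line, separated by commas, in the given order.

zuipizejewiza, lujsugoriikjobe, wiukewoguumu, jadisatumi

/zuipizejjewwiza/: /jj/ is a geminate; the first /j/ deletes. /ww/ is a geminate; the first /w/ deletes. → [zuipizejewiza].
/lujsugorriikjobbe/: /rr/ is a geminate; the first /r/ deletes. /bb/ is a geminate; the first /b/ deletes. → [lujsugoriikjobe].
/wiukkewogguumu/: /kk/ is a geminate; the first /k/ deletes. /gg/ is a geminate; the first /g/ deletes. → [wiukewoguumu].
/jadisatumi/: the rule's environment is not met; surfaces unchanged as [jadisatumi].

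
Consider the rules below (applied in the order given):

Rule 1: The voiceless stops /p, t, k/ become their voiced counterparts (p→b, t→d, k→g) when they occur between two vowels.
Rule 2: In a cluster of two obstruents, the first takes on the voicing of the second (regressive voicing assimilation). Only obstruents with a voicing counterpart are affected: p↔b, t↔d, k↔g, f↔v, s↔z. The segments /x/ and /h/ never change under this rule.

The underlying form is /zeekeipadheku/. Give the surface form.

Rule 1 (intervocalic voicing): /k/ is a voiceless stop between vowels /e/ and /e/, so it voices to [g]. /p/ is a voiceless stop between vowels /i/ and /a/, so it voices to [b]. /k/ is a voiceless stop between vowels /e/ and /u/, so it voices to [g]. /zeekeipadheku/ → zeegeibadhegu.
Rule 2 (regressive voicing assimilation): /d/ precedes the voiceless obstruent /h/, so it devoices to [t] by assimilation. /zeegeibadhegu/ → zeegeibathegu.

zeegeibathegu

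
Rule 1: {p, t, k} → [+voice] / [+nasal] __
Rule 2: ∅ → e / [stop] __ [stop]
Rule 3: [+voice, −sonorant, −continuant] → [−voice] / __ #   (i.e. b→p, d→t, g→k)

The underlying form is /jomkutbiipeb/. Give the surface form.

Rule 1 (post-nasal voicing): /k/ is a voiceless stop immediately after the nasal /m/, so it voices to [g]. /jomkutbiipeb/ → jomgutbiipeb.
Rule 2 (stop-cluster e-epenthesis): /t/ and /b/ form a stop–stop cluster, so [e] is inserted between them. /jomgutbiipeb/ → jomgutebiipeb.
Rule 3 (final devoicing): /b/ is a voiced stop in word-final position, so it devoices to [p]. /jomgutebiipeb/ → jomgutebiipep.

jomgutebiipep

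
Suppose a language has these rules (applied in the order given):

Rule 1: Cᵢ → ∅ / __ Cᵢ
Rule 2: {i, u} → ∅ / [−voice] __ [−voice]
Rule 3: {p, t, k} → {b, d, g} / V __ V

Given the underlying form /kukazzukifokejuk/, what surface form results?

Rule 1 (degemination): /zz/ is a geminate; the first /z/ deletes. /kukazzukifokejuk/ → kukazukifokejuk.
Rule 2 (high vowel syncope): /u/ is a high vowel flanked by voiceless consonants /k/ and /k/, so it deletes. /i/ is a high vowel flanked by voiceless consonants /k/ and /f/, so it deletes. /kukazukifokejuk/ → kkazukfokejuk.
Rule 3 (intervocalic voicing): /k/ is a voiceless stop between vowels /o/ and /e/, so it voices to [g]. /kkazukfokejuk/ → kkazukfogejuk.

kkazukfogejuk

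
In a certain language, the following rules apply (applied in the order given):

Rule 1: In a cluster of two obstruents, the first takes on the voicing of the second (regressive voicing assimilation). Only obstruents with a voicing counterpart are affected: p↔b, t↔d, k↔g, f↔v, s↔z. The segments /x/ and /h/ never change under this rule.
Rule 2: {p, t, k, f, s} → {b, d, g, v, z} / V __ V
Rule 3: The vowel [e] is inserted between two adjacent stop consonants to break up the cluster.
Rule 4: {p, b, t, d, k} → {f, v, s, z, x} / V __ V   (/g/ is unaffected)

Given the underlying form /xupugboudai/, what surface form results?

Rule 1 (regressive voicing assimilation): no segment meets the environment; /xupugboudai/ is unchanged.
Rule 2 (intervocalic voicing): /p/ is a voiceless obstruent between vowels /u/ and /u/, so it voices to [b]. /xupugboudai/ → xubugboudai.
Rule 3 (stop-cluster e-epenthesis): /g/ and /b/ form a stop–stop cluster, so [e] is inserted between them. /xubugboudai/ → xubugeboudai.
Rule 4 (intervocalic spirantization): /b/ is a stop between vowels /u/ and /u/, so it spirantizes to the fricative [v]. /b/ is a stop between vowels /e/ and /o/, so it spirantizes to the fricative [v]. /d/ is a stop between vowels /u/ and /a/, so it spirantizes to the fricative [z]. /xubugeboudai/ → xuvugevouzai.

xuvugevouzai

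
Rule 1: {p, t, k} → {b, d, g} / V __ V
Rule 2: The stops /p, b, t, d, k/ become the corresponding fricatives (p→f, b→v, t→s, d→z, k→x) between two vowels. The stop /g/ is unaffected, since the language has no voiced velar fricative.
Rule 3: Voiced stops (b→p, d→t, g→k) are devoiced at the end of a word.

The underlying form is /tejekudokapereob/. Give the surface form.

Rule 1 (intervocalic voicing): /k/ is a voiceless stop between vowels /e/ and /u/, so it voices to [g]. /k/ is a voiceless stop between vowels /o/ and /a/, so it voices to [g]. /p/ is a voiceless stop between vowels /a/ and /e/, so it voices to [b]. /tejekudokapereob/ → tejegudogabereob.
Rule 2 (intervocalic spirantization): /d/ is a stop between vowels /u/ and /o/, so it spirantizes to the fricative [z]. /b/ is a stop between vowels /a/ and /e/, so it spirantizes to the fricative [v]. /tejegudogabereob/ → tejeguzogavereob.
Rule 3 (final devoicing): /b/ is a voiced stop in word-final position, so it devoices to [p]. /tejeguzogavereob/ → tejeguzogavereop.

tejeguzogavereop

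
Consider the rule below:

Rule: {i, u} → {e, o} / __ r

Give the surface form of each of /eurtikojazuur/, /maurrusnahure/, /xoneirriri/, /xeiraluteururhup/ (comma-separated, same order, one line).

eortikojazuor, maorrusnahore, xoneerreri, xeeraluteororhup

/eurtikojazuur/: /u/ is a high vowel immediately before /r/, so it lowers to [o]. /u/ is a high vowel immediately before /r/, so it lowers to [o]. → [eortikojazuor].
/maurrusnahure/: /u/ is a high vowel immediately before /r/, so it lowers to [o]. /u/ is a high vowel immediately before /r/, so it lowers to [o]. → [maorrusnahore].
/xoneirriri/: /i/ is a high vowel immediately before /r/, so it lowers to [e]. /i/ is a high vowel immediately before /r/, so it lowers to [e]. → [xoneerreri].
/xeiraluteururhup/: /i/ is a high vowel immediately before /r/, so it lowers to [e]. /u/ is a high vowel immediately before /r/, so it lowers to [o]. /u/ is a high vowel immediately before /r/, so it lowers to [o]. → [xeeraluteororhup].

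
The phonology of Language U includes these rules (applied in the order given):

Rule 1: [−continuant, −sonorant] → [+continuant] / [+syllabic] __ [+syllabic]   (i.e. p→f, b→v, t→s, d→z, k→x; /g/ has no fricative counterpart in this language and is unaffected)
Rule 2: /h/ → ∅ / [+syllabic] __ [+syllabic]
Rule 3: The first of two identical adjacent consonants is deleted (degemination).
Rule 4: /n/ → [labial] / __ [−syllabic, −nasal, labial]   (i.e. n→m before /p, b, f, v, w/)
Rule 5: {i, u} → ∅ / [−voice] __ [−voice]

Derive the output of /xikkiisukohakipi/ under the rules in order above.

xkiisxoaxfi

Rule 1 (intervocalic spirantization): /k/ is a stop between vowels /u/ and /o/, so it spirantizes to the fricative [x]. /k/ is a stop between vowels /a/ and /i/, so it spirantizes to the fricative [x]. /p/ is a stop between vowels /i/ and /i/, so it spirantizes to the fricative [f]. /xikkiisukohakipi/ → xikkiisuxohaxifi.
Rule 2 (intervocalic h-deletion): /h/ occurs between vowels /o/ and /a/, so it deletes. /xikkiisuxohaxifi/ → xikkiisuxoaxifi.
Rule 3 (degemination): /kk/ is a geminate; the first /k/ deletes. /xikkiisuxoaxifi/ → xikiisuxoaxifi.
Rule 4 (nasal place assimilation): no segment meets the environment; /xikiisuxoaxifi/ is unchanged.
Rule 5 (high vowel syncope): /i/ is a high vowel flanked by voiceless consonants /x/ and /k/, so it deletes. /u/ is a high vowel flanked by voiceless consonants /s/ and /x/, so it deletes. /i/ is a high vowel flanked by voiceless consonants /x/ and /f/, so it deletes. /xikiisuxoaxifi/ → xkiisxoaxfi.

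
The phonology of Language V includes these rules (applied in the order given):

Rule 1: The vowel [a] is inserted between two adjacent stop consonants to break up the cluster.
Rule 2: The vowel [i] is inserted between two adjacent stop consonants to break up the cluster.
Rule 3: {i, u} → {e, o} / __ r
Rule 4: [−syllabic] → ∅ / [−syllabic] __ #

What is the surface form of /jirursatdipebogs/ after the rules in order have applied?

jerorsatadipebog

Rule 1 (stop-cluster a-epenthesis): /t/ and /d/ form a stop–stop cluster, so [a] is inserted between them. /jirursatdipebogs/ → jirursatadipebogs.
Rule 2 (stop-cluster i-epenthesis): no segment meets the environment; /jirursatadipebogs/ is unchanged.
Rule 3 (pre-rhotic lowering): /i/ is a high vowel immediately before /r/, so it lowers to [e]. /u/ is a high vowel immediately before /r/, so it lowers to [o]. /jirursatadipebogs/ → jerorsatadipebogs.
Rule 4 (final cluster simplification): /s/ is the second consonant of a word-final cluster /gs/, so it deletes. /jerorsatadipebogs/ → jerorsatadipebog.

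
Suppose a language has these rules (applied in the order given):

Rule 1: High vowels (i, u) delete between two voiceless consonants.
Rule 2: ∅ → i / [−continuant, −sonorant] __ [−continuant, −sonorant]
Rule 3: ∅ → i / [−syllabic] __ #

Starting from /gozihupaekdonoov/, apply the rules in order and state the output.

Rule 1 (high vowel syncope): /u/ is a high vowel flanked by voiceless consonants /h/ and /p/, so it deletes. /gozihupaekdonoov/ → gozihpaekdonoov.
Rule 2 (stop-cluster i-epenthesis): /k/ and /d/ form a stop–stop cluster, so [i] is inserted between them. /gozihpaekdonoov/ → gozihpaekidonoov.
Rule 3 (final i-epenthesis): the form ends in the consonant /v/, so [i] is inserted word-finally. /gozihpaekidonoov/ → gozihpaekidonoovi.

gozihpaekidonoovi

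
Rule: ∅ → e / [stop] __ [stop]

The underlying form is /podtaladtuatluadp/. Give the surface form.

podetaladetuatluadep

/d/ and /t/ form a stop–stop cluster, so [e] is inserted between them.
/d/ and /t/ form a stop–stop cluster, so [e] is inserted between them.
/d/ and /p/ form a stop–stop cluster, so [e] is inserted between them.
Surface form: [podetaladetuatluadep].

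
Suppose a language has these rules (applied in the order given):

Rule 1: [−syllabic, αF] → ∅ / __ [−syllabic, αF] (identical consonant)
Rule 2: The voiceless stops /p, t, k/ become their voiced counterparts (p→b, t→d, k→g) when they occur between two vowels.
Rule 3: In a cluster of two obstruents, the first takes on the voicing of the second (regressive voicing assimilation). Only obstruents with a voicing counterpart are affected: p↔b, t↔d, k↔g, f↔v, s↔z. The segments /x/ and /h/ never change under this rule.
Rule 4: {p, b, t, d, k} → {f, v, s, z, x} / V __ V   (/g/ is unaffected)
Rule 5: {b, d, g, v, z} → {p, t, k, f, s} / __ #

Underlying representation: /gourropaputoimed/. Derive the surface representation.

gourovavuzoimet

Rule 1 (degemination): /rr/ is a geminate; the first /r/ deletes. /gourropaputoimed/ → gouropaputoimed.
Rule 2 (intervocalic voicing): /p/ is a voiceless stop between vowels /o/ and /a/, so it voices to [b]. /p/ is a voiceless stop between vowels /a/ and /u/, so it voices to [b]. /t/ is a voiceless stop between vowels /u/ and /o/, so it voices to [d]. /gouropaputoimed/ → gourobabudoimed.
Rule 3 (regressive voicing assimilation): no segment meets the environment; /gourobabudoimed/ is unchanged.
Rule 4 (intervocalic spirantization): /b/ is a stop between vowels /o/ and /a/, so it spirantizes to the fricative [v]. /b/ is a stop between vowels /a/ and /u/, so it spirantizes to the fricative [v]. /d/ is a stop between vowels /u/ and /o/, so it spirantizes to the fricative [z]. /gourobabudoimed/ → gourovavuzoimed.
Rule 5 (final devoicing): /d/ is a voiced obstruent in word-final position, so it devoices to [t]. /gourovavuzoimed/ → gourovavuzoimet.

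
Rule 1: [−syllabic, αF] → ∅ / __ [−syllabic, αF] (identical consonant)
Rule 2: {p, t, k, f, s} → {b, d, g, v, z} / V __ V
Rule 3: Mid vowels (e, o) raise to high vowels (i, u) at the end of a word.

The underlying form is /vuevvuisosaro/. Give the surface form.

vuevuizozaru

Rule 1 (degemination): /vv/ is a geminate; the first /v/ deletes. /vuevvuisosaro/ → vuevuisosaro.
Rule 2 (intervocalic voicing): /s/ is a voiceless obstruent between vowels /i/ and /o/, so it voices to [z]. /s/ is a voiceless obstruent between vowels /o/ and /a/, so it voices to [z]. /vuevuisosaro/ → vuevuizozaro.
Rule 3 (final vowel raising): /o/ is a mid vowel in word-final position, so it raises to [u]. /vuevuizozaro/ → vuevuizozaru.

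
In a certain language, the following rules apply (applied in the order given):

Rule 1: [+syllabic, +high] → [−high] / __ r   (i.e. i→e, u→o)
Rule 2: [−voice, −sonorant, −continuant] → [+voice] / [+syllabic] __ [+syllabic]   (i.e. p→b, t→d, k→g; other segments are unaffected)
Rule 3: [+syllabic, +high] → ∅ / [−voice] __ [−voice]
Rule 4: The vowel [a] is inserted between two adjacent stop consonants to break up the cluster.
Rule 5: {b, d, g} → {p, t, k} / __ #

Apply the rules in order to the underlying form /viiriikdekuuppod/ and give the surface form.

vieriikadeguupapot

Rule 1 (pre-rhotic lowering): /i/ is a high vowel immediately before /r/, so it lowers to [e]. /viiriikdekuuppod/ → vieriikdekuuppod.
Rule 2 (intervocalic voicing): /k/ is a voiceless stop between vowels /e/ and /u/, so it voices to [g]. /vieriikdekuuppod/ → vieriikdeguuppod.
Rule 3 (high vowel syncope): no segment meets the environment; /vieriikdeguuppod/ is unchanged.
Rule 4 (stop-cluster a-epenthesis): /k/ and /d/ form a stop–stop cluster, so [a] is inserted between them. /p/ and /p/ form a stop–stop cluster, so [a] is inserted between them. /vieriikdeguuppod/ → vieriikadeguupapod.
Rule 5 (final devoicing): /d/ is a voiced stop in word-final position, so it devoices to [t]. /vieriikadeguupapod/ → vieriikadeguupapot.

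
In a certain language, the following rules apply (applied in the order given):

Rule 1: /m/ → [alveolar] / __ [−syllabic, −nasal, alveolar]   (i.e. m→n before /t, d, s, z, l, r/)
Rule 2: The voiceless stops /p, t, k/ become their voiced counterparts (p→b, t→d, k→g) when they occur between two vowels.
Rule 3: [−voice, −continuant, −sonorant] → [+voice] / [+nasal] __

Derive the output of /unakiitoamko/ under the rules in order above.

unagiidoamgo

Rule 1 (nasal place assimilation): no segment meets the environment; /unakiitoamko/ is unchanged.
Rule 2 (intervocalic voicing): /k/ is a voiceless stop between vowels /a/ and /i/, so it voices to [g]. /t/ is a voiceless stop between vowels /i/ and /o/, so it voices to [d]. /unakiitoamko/ → unagiidoamko.
Rule 3 (post-nasal voicing): /k/ is a voiceless stop immediately after the nasal /m/, so it voices to [g]. /unagiidoamko/ → unagiidoamgo.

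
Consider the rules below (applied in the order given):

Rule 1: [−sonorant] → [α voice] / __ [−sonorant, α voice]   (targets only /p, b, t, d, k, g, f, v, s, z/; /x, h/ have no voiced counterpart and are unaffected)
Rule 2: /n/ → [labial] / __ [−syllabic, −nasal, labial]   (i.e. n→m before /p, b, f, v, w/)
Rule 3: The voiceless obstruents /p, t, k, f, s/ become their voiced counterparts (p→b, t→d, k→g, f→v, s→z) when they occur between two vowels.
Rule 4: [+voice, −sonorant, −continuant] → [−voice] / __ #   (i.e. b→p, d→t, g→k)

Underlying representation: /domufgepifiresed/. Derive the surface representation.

domuvgebivirezet

Rule 1 (regressive voicing assimilation): /f/ precedes the voiced obstruent /g/, so it voices to [v] by assimilation. /domufgepifiresed/ → domuvgepifiresed.
Rule 2 (nasal place assimilation): no segment meets the environment; /domuvgepifiresed/ is unchanged.
Rule 3 (intervocalic voicing): /p/ is a voiceless obstruent between vowels /e/ and /i/, so it voices to [b]. /f/ is a voiceless obstruent between vowels /i/ and /i/, so it voices to [v]. /s/ is a voiceless obstruent between vowels /e/ and /e/, so it voices to [z]. /domuvgepifiresed/ → domuvgebivirezed.
Rule 4 (final devoicing): /d/ is a voiced stop in word-final position, so it devoices to [t]. /domuvgebivirezed/ → domuvgebivirezet.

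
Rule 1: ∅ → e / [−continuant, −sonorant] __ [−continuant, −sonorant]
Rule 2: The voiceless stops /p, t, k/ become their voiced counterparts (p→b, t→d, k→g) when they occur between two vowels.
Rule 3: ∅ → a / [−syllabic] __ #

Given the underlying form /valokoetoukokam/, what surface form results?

valogoedougogama

Rule 1 (stop-cluster e-epenthesis): no segment meets the environment; /valokoetoukokam/ is unchanged.
Rule 2 (intervocalic voicing): /k/ is a voiceless stop between vowels /o/ and /o/, so it voices to [g]. /t/ is a voiceless stop between vowels /e/ and /o/, so it voices to [d]. /k/ is a voiceless stop between vowels /u/ and /o/, so it voices to [g]. /k/ is a voiceless stop between vowels /o/ and /a/, so it voices to [g]. /valokoetoukokam/ → valogoedougogam.
Rule 3 (final a-epenthesis): the form ends in the consonant /m/, so [a] is inserted word-finally. /valogoedougogam/ → valogoedougogama.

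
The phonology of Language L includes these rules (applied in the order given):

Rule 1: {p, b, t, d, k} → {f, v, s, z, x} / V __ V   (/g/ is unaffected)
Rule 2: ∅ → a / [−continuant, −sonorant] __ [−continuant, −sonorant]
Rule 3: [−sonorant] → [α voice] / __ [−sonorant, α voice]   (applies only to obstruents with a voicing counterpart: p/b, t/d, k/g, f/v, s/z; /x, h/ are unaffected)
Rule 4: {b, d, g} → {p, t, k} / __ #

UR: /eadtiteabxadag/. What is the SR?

eadatiseapxazak

Rule 1 (intervocalic spirantization): /t/ is a stop between vowels /i/ and /e/, so it spirantizes to the fricative [s]. /d/ is a stop between vowels /a/ and /a/, so it spirantizes to the fricative [z]. /eadtiteabxadag/ → eadtiseabxazag.
Rule 2 (stop-cluster a-epenthesis): /d/ and /t/ form a stop–stop cluster, so [a] is inserted between them. /eadtiseabxazag/ → eadatiseabxazag.
Rule 3 (regressive voicing assimilation): /b/ precedes the voiceless obstruent /x/, so it devoices to [p] by assimilation. /eadatiseabxazag/ → eadatiseapxazag.
Rule 4 (final devoicing): /g/ is a voiced stop in word-final position, so it devoices to [k]. /eadatiseapxazag/ → eadatiseapxazak.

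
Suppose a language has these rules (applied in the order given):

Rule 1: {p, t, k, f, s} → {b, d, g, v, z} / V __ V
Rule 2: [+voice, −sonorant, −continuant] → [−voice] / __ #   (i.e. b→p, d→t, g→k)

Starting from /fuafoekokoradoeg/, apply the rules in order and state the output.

Rule 1 (intervocalic voicing): /f/ is a voiceless obstruent between vowels /a/ and /o/, so it voices to [v]. /k/ is a voiceless obstruent between vowels /e/ and /o/, so it voices to [g]. /k/ is a voiceless obstruent between vowels /o/ and /o/, so it voices to [g]. /fuafoekokoradoeg/ → fuavoegogoradoeg.
Rule 2 (final devoicing): /g/ is a voiced stop in word-final position, so it devoices to [k]. /fuavoegogoradoeg/ → fuavoegogoradoek.

fuavoegogoradoek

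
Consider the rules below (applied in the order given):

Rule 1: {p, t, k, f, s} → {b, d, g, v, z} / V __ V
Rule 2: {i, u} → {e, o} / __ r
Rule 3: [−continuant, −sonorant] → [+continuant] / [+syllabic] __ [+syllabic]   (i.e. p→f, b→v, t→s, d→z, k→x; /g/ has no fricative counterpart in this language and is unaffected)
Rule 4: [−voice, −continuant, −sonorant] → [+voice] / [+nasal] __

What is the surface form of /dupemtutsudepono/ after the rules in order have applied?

duvemdutsuzevono

Rule 1 (intervocalic voicing): /p/ is a voiceless obstruent between vowels /u/ and /e/, so it voices to [b]. /p/ is a voiceless obstruent between vowels /e/ and /o/, so it voices to [b]. /dupemtutsudepono/ → dubemtutsudebono.
Rule 2 (pre-rhotic lowering): no segment meets the environment; /dubemtutsudebono/ is unchanged.
Rule 3 (intervocalic spirantization): /b/ is a stop between vowels /u/ and /e/, so it spirantizes to the fricative [v]. /d/ is a stop between vowels /u/ and /e/, so it spirantizes to the fricative [z]. /b/ is a stop between vowels /e/ and /o/, so it spirantizes to the fricative [v]. /dubemtutsudebono/ → duvemtutsuzevono.
Rule 4 (post-nasal voicing): /t/ is a voiceless stop immediately after the nasal /m/, so it voices to [d]. /duvemtutsuzevono/ → duvemdutsuzevono.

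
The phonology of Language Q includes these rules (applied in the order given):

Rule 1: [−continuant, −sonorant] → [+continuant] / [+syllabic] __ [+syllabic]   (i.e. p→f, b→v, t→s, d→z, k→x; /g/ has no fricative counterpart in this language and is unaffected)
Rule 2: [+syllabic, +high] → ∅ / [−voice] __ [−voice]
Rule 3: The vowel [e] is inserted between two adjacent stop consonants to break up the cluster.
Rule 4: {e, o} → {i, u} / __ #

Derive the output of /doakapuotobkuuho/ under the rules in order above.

Rule 1 (intervocalic spirantization): /k/ is a stop between vowels /a/ and /a/, so it spirantizes to the fricative [x]. /p/ is a stop between vowels /a/ and /u/, so it spirantizes to the fricative [f]. /t/ is a stop between vowels /o/ and /o/, so it spirantizes to the fricative [s]. /doakapuotobkuuho/ → doaxafuosobkuuho.
Rule 2 (high vowel syncope): no segment meets the environment; /doaxafuosobkuuho/ is unchanged.
Rule 3 (stop-cluster e-epenthesis): /b/ and /k/ form a stop–stop cluster, so [e] is inserted between them. /doaxafuosobkuuho/ → doaxafuosobekuuho.
Rule 4 (final vowel raising): /o/ is a mid vowel in word-final position, so it raises to [u]. /doaxafuosobekuuho/ → doaxafuosobekuuhu.

doaxafuosobekuuhu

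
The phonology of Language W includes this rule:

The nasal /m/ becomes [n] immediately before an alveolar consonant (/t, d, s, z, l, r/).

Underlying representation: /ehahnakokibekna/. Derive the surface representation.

No segment of /ehahnakokibekna/ meets the structural description of the rule, so the form surfaces unchanged.

ehahnakokibekna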